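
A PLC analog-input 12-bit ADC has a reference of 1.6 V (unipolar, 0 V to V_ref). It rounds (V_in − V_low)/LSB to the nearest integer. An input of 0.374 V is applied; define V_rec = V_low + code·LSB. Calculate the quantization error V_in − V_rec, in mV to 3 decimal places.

0.172 mV

LSB = 1.6/2^12 = 390.62 µV.
(0.374 − 0)/0.000390625 = 957.4400; round gives code 957.
V_rec = 0 + 957·0.000390625 = 0.37382813 V.
Difference: 0.000171875 V → 0.172 mV.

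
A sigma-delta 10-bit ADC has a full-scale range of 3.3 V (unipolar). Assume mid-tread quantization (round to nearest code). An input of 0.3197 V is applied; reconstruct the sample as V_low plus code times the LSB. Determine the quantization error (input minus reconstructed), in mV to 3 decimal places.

Step size: 3.3 V ÷ 2^10 = 3.223 mV.
(V_in − V_low)/LSB = (0.3197 − 0)/0.00322266 = 99.2039 → code 99 (round).
V_rec = 0 + 99·0.00322266 = 0.31904297 V.
V_in − V_rec = 0.000657031 V = 0.657 mV.

0.657 mV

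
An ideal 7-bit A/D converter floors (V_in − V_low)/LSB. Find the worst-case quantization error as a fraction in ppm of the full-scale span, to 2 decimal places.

Truncating → worst-case error = 1 LSB = V_FS/2^7, so 1e+06/128 = 7812.5 ppm of full scale.

7812.50 ppm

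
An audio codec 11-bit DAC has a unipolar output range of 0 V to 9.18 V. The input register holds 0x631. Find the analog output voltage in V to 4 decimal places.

7.1046 V

LSB = 9.18 V / 2^11 = 4.482 mV.
Code 0x631 = 1585 decimal.
V_out = 0 + 1585 × 0.00448242 V = 7.10464 V.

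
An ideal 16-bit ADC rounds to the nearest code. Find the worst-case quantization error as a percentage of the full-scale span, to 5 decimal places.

Rounding → worst-case error = ½ LSB = V_FS/2^17, so 100/131072 = 0.000762939 % of full scale.

0.00076 %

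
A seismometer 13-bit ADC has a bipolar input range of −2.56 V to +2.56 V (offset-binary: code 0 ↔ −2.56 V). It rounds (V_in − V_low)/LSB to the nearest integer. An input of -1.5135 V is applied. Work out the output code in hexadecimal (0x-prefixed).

With 8192 levels over 5.12 V, one step is 0.625 mV.
Input sits at 1674.400 steps above V_low.
So the output code is 1674.
In hexadecimal (0x-prefixed): 0x68A.

code 0x68A (decimal 1674)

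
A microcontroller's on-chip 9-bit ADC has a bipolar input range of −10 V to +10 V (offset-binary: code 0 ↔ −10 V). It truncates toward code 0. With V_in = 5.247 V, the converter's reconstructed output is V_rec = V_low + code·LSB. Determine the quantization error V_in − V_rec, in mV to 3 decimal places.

12.625 mV

Step size: 20 V ÷ 2^9 = 39.062 mV.
(V_in − V_low)/LSB = (5.247 − (−10))/0.0390625 = 390.3232 → code 390 (floor).
Code 390 maps back to (−10) + 390×0.0390625 V = 5.234375 V.
Difference: 0.012625 V → 12.625 mV.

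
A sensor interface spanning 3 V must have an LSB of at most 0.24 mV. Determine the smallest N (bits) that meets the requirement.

14 bits

Number of steps required ≥ 3 V / 0.24 mV = 12500.00.
Need 2^N ≥ 12500.00; 2^13 = 8192, 2^14 = 16384.
Minimum N = 14.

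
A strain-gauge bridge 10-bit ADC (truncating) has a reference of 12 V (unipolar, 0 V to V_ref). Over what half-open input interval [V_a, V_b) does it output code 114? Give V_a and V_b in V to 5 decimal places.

LSB = 12/2^10 = 11.719 mV.
V_a = V_low + 114·LSB = 1.33594 V; V_b = V_low + 115·LSB = 1.34766 V.

[1.33594 V, 1.34766 V)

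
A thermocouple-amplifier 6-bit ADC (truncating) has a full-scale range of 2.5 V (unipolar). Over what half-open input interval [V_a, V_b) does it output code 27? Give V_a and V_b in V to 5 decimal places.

LSB = 2.5/2^6 = 39.062 mV.
V_a = V_low + 27·LSB = 1.05469 V; V_b = V_low + 28·LSB = 1.09375 V.

[1.05469 V, 1.09375 V)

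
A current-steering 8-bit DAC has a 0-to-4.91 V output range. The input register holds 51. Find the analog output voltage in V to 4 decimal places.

LSB = 4.91 V / 2^8 = 19.180 mV.
V_out = 0 + 51 × 0.0191797 V = 0.978164 V.

0.9782 V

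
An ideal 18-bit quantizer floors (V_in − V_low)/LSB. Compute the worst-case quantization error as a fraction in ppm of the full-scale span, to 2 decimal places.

Truncating → worst-case error = 1 LSB = V_FS/2^18, so 1e+06/262144 = 3.8147 ppm of full scale.

3.81 ppm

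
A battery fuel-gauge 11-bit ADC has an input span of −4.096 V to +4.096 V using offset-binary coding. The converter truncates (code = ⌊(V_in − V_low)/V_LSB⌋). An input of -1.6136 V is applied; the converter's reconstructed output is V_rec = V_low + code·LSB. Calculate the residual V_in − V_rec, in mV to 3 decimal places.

2.400 mV

Step size: 8.192 V ÷ 2^11 = 4.000 mV.
Scaled input = 620.6000 LSBs, so code = 620.
V_rec = (−4.096) + 620·0.004 = -1.616 V.
Error = -1.6136 − (−1.616) = 0.0024 V = 2.400 mV.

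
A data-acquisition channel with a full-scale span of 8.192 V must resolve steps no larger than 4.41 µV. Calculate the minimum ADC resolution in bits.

Number of steps required ≥ 8.192 V / 4.41 µV = 1857596.37.
Need 2^N ≥ 1857596.37; 2^20 = 1048576, 2^21 = 2097152.
Minimum N = 21.

21 bits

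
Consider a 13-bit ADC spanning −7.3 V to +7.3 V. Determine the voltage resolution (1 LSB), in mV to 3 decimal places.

Full-scale span = 14.6 V.
LSB = 14.6 / 2^13 = 14.6 / 8192 = 0.00178223 V = 1.782 mV.

1.782 mV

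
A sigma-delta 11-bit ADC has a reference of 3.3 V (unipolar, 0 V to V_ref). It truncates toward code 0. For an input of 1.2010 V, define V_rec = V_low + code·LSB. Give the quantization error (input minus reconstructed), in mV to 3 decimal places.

Step size: 3.3 V ÷ 2^11 = 1.611 mV.
(1.2010 − 0)/0.00161133 = 745.3479; ⌊·⌋ gives code 745.
Reconstructed: 1.2004395 V.
Error = 1.2010 − 1.2004395 = 0.000560547 V = 0.561 mV.

0.561 mV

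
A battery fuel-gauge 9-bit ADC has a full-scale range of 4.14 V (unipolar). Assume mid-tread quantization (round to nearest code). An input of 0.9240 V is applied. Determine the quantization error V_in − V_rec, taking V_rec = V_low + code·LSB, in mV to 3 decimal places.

Step size: 4.14 V ÷ 2^9 = 8.086 mV.
(0.9240 − 0)/0.00808594 = 114.2725; round gives code 114.
Code 114 maps back to 0 + 114×0.00808594 V = 0.92179687 V.
Difference: 0.00220312 V → 2.203 mV.

2.203 mV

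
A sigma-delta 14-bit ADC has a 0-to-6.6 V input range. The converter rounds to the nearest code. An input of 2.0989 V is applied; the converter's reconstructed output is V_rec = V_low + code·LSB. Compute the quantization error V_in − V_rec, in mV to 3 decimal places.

One LSB is 6.6 V / 16384 = 402.83 µV.
Scaled input = 5210.3602 LSBs, so code = 5210.
V_rec = 0 + 5210·0.000402832 = 2.0987549 V.
Error = 2.0989 − 2.0987549 = 0.000145117 V = 0.145 mV.

0.145 mV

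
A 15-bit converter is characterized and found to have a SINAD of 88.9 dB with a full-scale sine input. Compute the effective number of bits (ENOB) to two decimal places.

ENOB = (SINAD − 1.76) / 6.02 = (88.9 − 1.76)/6.02 = 14.475.

14.48 bits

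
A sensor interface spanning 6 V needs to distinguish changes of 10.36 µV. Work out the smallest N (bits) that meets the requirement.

Number of steps required ≥ 6 V / 10.36 µV = 579150.58.
Need 2^N ≥ 579150.58; 2^19 = 524288, 2^20 = 1048576.
Minimum N = 20.

20 bits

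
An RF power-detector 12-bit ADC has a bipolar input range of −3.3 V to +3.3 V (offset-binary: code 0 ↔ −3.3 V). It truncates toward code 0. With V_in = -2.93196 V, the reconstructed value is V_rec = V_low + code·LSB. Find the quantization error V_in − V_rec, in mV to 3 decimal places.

One LSB is 6.6 V / 4096 = 1.611 mV.
(-2.93196 − (−3.3))/0.00161133 = 228.4079; ⌊·⌋ gives code 228.
Reconstructed: -2.9326172 V.
Difference: 0.000657188 V → 0.657 mV.

0.657 mV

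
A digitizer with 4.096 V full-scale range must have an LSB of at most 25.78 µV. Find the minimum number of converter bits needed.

Number of steps required ≥ 4.096 V / 25.78 µV = 158882.85.
Need 2^N ≥ 158882.85; 2^17 = 131072, 2^18 = 262144.
Minimum N = 18.

18 bits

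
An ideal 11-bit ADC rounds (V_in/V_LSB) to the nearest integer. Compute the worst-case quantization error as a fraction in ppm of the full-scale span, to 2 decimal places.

244.14 ppm

Rounding → worst-case error = ½ LSB = V_FS/2^12, so 1e+06/4096 = 244.141 ppm of full scale.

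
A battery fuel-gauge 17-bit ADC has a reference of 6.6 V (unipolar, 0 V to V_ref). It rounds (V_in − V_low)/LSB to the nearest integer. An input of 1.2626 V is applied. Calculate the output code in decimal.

code 25074

Full-scale span = 6.6 V; LSB = 6.6/2^17 = 50.35 µV.
Input sits at 25074.471 steps above V_low.
Round → code 25074.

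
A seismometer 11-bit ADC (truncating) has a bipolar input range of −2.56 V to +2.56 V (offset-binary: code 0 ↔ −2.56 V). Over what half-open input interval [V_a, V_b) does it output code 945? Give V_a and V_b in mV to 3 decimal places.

[-197.500 mV, -195.000 mV)

LSB = 5.12/2^11 = 2.500 mV.
V_a = V_low + 945·LSB = -0.1975 V; V_b = V_low + 946·LSB = -0.195 V.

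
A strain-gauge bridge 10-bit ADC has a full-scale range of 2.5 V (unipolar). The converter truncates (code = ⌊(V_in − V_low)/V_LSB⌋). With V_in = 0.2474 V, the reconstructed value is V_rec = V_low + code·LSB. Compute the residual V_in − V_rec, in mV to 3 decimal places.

One LSB is 2.5 V / 1024 = 2.441 mV.
(0.2474 − 0)/0.00244141 = 101.3350; ⌊·⌋ gives code 101.
V_rec = 0 + 101·0.00244141 = 0.24658203 V.
Error = 0.2474 − 0.24658203 = 0.000817969 V = 0.818 mV.

0.818 mV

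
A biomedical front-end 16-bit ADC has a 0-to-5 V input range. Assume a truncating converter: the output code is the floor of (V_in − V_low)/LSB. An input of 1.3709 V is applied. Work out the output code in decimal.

LSB = 5 V / 65536 = 76.29 µV.
(V_in − V_low)/LSB = (1.3709 − 0) / 7.62939e-05 = 17968.660.
Floor → code 17968.

code 17968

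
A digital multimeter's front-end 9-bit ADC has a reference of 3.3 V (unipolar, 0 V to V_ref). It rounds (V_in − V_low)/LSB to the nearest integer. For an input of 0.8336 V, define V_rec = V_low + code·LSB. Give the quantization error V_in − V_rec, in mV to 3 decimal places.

One LSB is 3.3 V / 512 = 6.445 mV.
(V_in − V_low)/LSB = (0.8336 − 0)/0.00644531 = 129.3343 → code 129 (round).
Reconstructed: 0.83144531 V.
Difference: 0.00215469 V → 2.155 mV.

2.155 mV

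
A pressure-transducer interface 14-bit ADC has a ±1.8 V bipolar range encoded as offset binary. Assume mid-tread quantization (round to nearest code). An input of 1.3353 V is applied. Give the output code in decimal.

code 14269

With 16384 levels over 3.6 V, one step is 219.73 µV.
(1.3353 − (−1.8)) / 0.000219727 = 14269.099 LSBs.
round(14269.099) = 14269.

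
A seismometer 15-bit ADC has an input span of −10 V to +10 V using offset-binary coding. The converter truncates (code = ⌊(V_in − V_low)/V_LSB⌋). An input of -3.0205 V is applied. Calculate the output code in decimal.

code 11435

With 32768 levels over 20 V, one step is 0.610 mV.
(-3.0205 − (−10)) / 0.000610352 = 11435.213 LSBs.
Floor → code 11435.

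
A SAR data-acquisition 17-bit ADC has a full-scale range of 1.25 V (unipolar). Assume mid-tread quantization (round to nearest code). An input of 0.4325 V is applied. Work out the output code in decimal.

LSB = 1.25 V / 131072 = 9.54 µV.
Input sits at 45350.912 steps above V_low.
Round → code 45351.

code 45351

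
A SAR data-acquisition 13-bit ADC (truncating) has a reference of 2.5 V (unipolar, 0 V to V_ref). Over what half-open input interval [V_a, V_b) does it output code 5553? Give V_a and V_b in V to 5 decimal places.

[1.69464 V, 1.69495 V)

LSB = 2.5/2^13 = 305.18 µV.
V_a = V_low + 5553·LSB = 1.69464 V; V_b = V_low + 5554·LSB = 1.69495 V.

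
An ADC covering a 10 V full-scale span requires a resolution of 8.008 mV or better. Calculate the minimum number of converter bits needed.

11 bits

Number of steps required ≥ 10 V / 8.008 mV = 1248.75.
Need 2^N ≥ 1248.75; 2^10 = 1024, 2^11 = 2048.
Minimum N = 11.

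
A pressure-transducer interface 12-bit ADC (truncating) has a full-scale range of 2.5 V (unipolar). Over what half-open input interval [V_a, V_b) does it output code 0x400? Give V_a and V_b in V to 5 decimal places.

LSB = 2.5/2^12 = 0.610 mV.
Code 0x400 = 1024 decimal.
V_a = V_low + 1024·LSB = 0.625 V; V_b = V_low + 1025·LSB = 0.62561 V.

[0.62500 V, 0.62561 V)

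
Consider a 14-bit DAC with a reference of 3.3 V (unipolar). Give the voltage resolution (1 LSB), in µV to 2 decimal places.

Full-scale span = 3.3 V.
LSB = 3.3 / 2^14 = 3.3 / 16384 = 0.000201416 V = 201.42 µV.

201.42 µV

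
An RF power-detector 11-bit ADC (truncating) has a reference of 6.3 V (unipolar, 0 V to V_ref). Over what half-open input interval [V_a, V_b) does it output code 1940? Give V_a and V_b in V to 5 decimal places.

LSB = 6.3/2^11 = 3.076 mV.
V_a = V_low + 1940·LSB = 5.96777 V; V_b = V_low + 1941·LSB = 5.97085 V.

[5.96777 V, 5.97085 V)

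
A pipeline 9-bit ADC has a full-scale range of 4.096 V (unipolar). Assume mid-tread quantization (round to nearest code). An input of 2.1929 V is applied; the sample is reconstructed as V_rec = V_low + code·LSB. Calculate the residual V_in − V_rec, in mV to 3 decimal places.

LSB = 4.096/2^9 = 8.000 mV.
(2.1929 − 0)/0.008 = 274.1125; round gives code 274.
Reconstructed: 2.192 V.
Difference: 0.0009 V → 0.900 mV.

0.900 mV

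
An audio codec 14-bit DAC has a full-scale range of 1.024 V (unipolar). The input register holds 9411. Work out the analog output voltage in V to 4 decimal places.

LSB = 1.024 V / 2^14 = 62.50 µV.
V_out = 0 + 9411 × 6.25e-05 V = 0.588187 V.

0.5882 V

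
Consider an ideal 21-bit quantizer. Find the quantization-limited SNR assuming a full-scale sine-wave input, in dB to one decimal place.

128.2 dB

SNR ≈ 6.02·N + 1.76 dB = 6.02·21 + 1.76 = 128.18 dB.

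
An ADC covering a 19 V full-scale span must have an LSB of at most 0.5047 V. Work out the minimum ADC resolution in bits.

6 bits

Number of steps required ≥ 19 V / 0.5047 V = 37.65.
Need 2^N ≥ 37.65; 2^5 = 32, 2^6 = 64.
Minimum N = 6.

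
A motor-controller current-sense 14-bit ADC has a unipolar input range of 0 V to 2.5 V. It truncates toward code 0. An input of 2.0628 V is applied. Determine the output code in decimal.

code 13518

Full-scale span = 2.5 V; LSB = 2.5/2^14 = 152.59 µV.
Input sits at 13518.766 steps above V_low.
⌊·⌋(13518.766) = 13518.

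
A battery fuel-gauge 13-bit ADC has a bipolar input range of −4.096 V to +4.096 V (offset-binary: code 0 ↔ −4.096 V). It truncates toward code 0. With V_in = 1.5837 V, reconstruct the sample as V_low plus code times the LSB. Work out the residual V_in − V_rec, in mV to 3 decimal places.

LSB = 8.192/2^13 = 1.000 mV.
(1.5837 − (−4.096))/0.001 = 5679.7000; ⌊·⌋ gives code 5679.
Code 5679 maps back to (−4.096) + 5679×0.001 V = 1.583 V.
Error = 1.5837 − 1.583 = 0.0007 V = 0.700 mV.

0.700 mV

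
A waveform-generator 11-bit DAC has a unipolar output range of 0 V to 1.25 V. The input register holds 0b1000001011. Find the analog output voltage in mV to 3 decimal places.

319.214 mV

LSB = 1.25 V / 2^11 = 0.610 mV.
Code 0b1000001011 = 523 decimal.
V_out = 0 + 523 × 0.000610352 V = 0.319214 V.
= 319.214 mV.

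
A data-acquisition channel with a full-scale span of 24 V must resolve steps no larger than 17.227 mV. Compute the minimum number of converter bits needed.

Number of steps required ≥ 24 V / 17.227 mV = 1393.16.
Need 2^N ≥ 1393.16; 2^10 = 1024, 2^11 = 2048.
Minimum N = 11.

11 bits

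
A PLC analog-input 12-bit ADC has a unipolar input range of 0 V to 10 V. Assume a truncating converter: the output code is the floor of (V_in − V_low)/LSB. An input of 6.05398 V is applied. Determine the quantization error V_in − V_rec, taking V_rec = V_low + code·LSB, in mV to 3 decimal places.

Step size: 10 V ÷ 2^12 = 2.441 mV.
(6.05398 − 0)/0.00244141 = 2479.7102; ⌊·⌋ gives code 2479.
Reconstructed: 6.0522461 V.
V_in − V_rec = 0.00173391 V = 1.734 mV.

1.734 mV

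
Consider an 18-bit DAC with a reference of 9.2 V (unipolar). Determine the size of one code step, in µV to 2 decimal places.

Full-scale span = 9.2 V.
LSB = 9.2 / 2^18 = 9.2 / 262144 = 3.50952e-05 V = 35.10 µV.

35.10 µV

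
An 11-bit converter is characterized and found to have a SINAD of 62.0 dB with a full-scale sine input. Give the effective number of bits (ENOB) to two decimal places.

ENOB = (SINAD − 1.76) / 6.02 = (62.0 − 1.76)/6.02 = 10.007.

10.01 bits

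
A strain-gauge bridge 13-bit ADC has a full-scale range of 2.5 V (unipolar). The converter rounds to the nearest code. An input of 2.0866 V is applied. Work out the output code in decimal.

Full-scale span = 2.5 V; LSB = 2.5/2^13 = 305.18 µV.
Input sits at 6837.371 steps above V_low.
Round → code 6837.

code 6837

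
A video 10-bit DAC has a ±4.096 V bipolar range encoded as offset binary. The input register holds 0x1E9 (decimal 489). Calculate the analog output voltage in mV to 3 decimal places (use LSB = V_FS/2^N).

LSB = 8.192 V / 2^10 = 8.000 mV.
Code 0x1E9 = 489 decimal.
V_out = (−4.096) + 489 × 0.008 V = -0.184 V.
= -184.000 mV.

-184.000 mV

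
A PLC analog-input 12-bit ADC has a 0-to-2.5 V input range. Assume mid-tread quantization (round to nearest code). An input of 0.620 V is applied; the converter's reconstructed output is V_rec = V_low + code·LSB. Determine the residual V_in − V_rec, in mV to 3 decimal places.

-0.117 mV

One LSB is 2.5 V / 4096 = 0.610 mV.
Scaled input = 1015.8080 LSBs, so code = 1016.
Code 1016 maps back to 0 + 1016×0.000610352 V = 0.62011719 V.
Difference: -0.000117187 V → -0.117 mV.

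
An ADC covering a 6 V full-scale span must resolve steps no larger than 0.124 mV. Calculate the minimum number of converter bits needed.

Number of steps required ≥ 6 V / 0.124 mV = 48387.10.
Need 2^N ≥ 48387.10; 2^15 = 32768, 2^16 = 65536.
Minimum N = 16.

16 bits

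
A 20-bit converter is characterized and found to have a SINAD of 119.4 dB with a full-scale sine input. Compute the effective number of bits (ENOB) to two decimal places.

19.54 bits

ENOB = (SINAD − 1.76) / 6.02 = (119.4 − 1.76)/6.02 = 19.542.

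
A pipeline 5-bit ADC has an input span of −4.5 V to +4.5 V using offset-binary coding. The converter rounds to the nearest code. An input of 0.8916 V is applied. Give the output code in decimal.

code 19

Full-scale span = 9 V; LSB = 9/2^5 = 281.250 mV.
(0.8916 − (−4.5)) / 0.28125 = 19.170 LSBs.
So the output code is 19.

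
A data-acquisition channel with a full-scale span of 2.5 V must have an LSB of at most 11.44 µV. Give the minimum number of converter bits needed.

Number of steps required ≥ 2.5 V / 11.44 µV = 218531.47.
Need 2^N ≥ 218531.47; 2^17 = 131072, 2^18 = 262144.
Minimum N = 18.

18 bits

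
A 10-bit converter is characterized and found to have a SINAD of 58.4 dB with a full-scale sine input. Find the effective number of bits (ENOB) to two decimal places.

ENOB = (SINAD − 1.76) / 6.02 = (58.4 − 1.76)/6.02 = 9.409.

9.41 bits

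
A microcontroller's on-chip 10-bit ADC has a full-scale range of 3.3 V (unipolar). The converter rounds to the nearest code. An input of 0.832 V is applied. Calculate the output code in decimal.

code 258

With 1024 levels over 3.3 V, one step is 3.223 mV.
(0.832 − 0) / 0.00322266 = 258.172 LSBs.
round(258.172) = 258.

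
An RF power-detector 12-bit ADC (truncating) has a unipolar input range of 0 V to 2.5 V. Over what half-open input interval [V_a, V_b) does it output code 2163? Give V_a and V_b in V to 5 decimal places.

LSB = 2.5/2^12 = 0.610 mV.
V_a = V_low + 2163·LSB = 1.32019 V; V_b = V_low + 2164·LSB = 1.3208 V.

[1.32019 V, 1.32080 V)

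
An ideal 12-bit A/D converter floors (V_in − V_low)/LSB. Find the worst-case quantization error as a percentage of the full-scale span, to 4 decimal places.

0.0244 %

Truncating → worst-case error = 1 LSB = V_FS/2^12, so 100/4096 = 0.0244141 % of full scale.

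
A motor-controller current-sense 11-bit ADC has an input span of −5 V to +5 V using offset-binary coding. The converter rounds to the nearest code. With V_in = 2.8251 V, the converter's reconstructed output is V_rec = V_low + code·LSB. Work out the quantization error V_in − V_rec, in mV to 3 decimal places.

-2.048 mV

Step size: 10 V ÷ 2^11 = 4.883 mV.
Scaled input = 1602.5805 LSBs, so code = 1603.
Reconstructed: 2.8271484 V.
V_in − V_rec = -0.00204844 V = -2.048 mV.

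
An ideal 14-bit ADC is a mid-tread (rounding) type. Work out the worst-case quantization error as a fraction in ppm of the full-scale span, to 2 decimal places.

30.52 ppm

Rounding → worst-case error = ½ LSB = V_FS/2^15, so 1e+06/32768 = 30.5176 ppm of full scale.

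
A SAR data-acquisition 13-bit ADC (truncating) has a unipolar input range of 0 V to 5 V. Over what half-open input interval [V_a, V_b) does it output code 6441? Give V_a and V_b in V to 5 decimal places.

LSB = 5/2^13 = 0.610 mV.
V_a = V_low + 6441·LSB = 3.93127 V; V_b = V_low + 6442·LSB = 3.93188 V.

[3.93127 V, 3.93188 V)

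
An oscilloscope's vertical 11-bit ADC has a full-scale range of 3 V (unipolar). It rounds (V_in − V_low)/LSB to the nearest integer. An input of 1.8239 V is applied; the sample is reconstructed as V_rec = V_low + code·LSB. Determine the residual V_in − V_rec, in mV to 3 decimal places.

Step size: 3 V ÷ 2^11 = 1.465 mV.
(1.8239 − 0)/0.00146484 = 1245.1157; round gives code 1245.
Reconstructed: 1.8237305 V.
Error = 1.8239 − 1.8237305 = 0.000169531 V = 0.170 mV.

0.170 mV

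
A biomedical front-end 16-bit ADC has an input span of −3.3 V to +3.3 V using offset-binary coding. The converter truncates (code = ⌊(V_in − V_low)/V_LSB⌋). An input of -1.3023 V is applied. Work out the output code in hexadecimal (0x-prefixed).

code 0x4D7C (decimal 19836)

With 65536 levels over 6.6 V, one step is 100.71 µV.
(V_in − V_low)/LSB = (-1.3023 − (−3.3)) / 0.000100708 = 19836.556.
Floor → code 19836.
In hexadecimal (0x-prefixed): 0x4D7C.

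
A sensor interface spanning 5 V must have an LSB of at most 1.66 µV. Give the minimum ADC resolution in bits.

22 bits

Number of steps required ≥ 5 V / 1.66 µV = 3012048.19.
Need 2^N ≥ 3012048.19; 2^21 = 2097152, 2^22 = 4194304.
Minimum N = 22.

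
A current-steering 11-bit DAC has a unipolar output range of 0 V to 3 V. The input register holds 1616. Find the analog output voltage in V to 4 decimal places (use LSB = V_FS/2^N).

LSB = 3 V / 2^11 = 1.465 mV.
V_out = 0 + 1616 × 0.00146484 V = 2.36719 V.

2.3672 V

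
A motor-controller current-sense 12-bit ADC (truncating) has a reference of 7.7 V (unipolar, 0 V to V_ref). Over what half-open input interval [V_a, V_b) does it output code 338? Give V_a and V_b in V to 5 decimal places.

[0.63540 V, 0.63728 V)

LSB = 7.7/2^12 = 1.880 mV.
V_a = V_low + 338·LSB = 0.6354 V; V_b = V_low + 339·LSB = 0.63728 V.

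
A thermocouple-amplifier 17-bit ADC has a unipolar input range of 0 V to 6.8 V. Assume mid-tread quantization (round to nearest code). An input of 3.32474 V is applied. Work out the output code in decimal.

code 64085

With 131072 levels over 6.8 V, one step is 51.88 µV.
(V_in − V_low)/LSB = (3.32474 − 0) / 5.18799e-05 = 64085.341.
Round → code 64085.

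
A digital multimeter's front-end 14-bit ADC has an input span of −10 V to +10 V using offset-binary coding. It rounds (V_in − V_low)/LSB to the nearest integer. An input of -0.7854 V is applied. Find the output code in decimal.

code 7549

Full-scale span = 20 V; LSB = 20/2^14 = 1.221 mV.
(-0.7854 − (−10)) / 0.0012207 = 7548.600 LSBs.
So the output code is 7549.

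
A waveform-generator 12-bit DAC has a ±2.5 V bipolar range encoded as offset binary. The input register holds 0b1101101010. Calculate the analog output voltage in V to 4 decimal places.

LSB = 5 V / 2^12 = 1.221 mV.
Code 0b1101101010 = 874 decimal.
V_out = (−2.5) + 874 × 0.0012207 V = -1.43311 V.

-1.4331 V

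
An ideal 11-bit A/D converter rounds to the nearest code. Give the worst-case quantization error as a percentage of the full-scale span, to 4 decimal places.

Rounding → worst-case error = ½ LSB = V_FS/2^12, so 100/4096 = 0.0244141 % of full scale.

0.0244 %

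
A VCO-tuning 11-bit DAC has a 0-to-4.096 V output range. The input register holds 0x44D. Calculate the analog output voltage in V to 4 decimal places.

LSB = 4.096 V / 2^11 = 2.000 mV.
Code 0x44D = 1101 decimal.
V_out = 0 + 1101 × 0.002 V = 2.202 V.

2.2020 V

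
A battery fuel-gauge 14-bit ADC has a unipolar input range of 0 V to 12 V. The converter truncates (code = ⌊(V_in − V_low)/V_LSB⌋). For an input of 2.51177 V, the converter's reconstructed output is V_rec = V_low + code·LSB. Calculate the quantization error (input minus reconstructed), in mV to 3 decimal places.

Step size: 12 V ÷ 2^14 = 0.732 mV.
(V_in − V_low)/LSB = (2.51177 − 0)/0.000732422 = 3429.4033 → code 3429 (floor).
Reconstructed: 2.5114746 V.
Error = 2.51177 − 2.5114746 = 0.000295391 V = 0.295 mV.

0.295 mV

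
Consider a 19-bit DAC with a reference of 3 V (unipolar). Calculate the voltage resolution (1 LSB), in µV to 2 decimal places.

Full-scale span = 3 V.
LSB = 3 / 2^19 = 3 / 524288 = 5.72205e-06 V = 5.72 µV.

5.72 µV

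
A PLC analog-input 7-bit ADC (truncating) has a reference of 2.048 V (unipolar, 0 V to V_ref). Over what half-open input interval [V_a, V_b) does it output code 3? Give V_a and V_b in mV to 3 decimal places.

[48.000 mV, 64.000 mV)

LSB = 2.048/2^7 = 16.000 mV.
V_a = V_low + 3·LSB = 0.048 V; V_b = V_low + 4·LSB = 0.064 V.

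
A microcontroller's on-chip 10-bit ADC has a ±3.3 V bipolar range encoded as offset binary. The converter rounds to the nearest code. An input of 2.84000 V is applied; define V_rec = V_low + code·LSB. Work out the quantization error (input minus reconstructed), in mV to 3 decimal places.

Step size: 6.6 V ÷ 2^10 = 6.445 mV.
Scaled input = 952.6303 LSBs, so code = 953.
Code 953 maps back to (−3.3) + 953×0.00644531 V = 2.8423828 V.
V_in − V_rec = -0.00238281 V = -2.383 mV.

-2.383 mV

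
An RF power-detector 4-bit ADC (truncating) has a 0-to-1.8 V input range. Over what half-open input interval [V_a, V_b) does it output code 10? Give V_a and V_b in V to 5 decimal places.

[1.12500 V, 1.23750 V)

LSB = 1.8/2^4 = 112.500 mV.
V_a = V_low + 10·LSB = 1.125 V; V_b = V_low + 11·LSB = 1.2375 V.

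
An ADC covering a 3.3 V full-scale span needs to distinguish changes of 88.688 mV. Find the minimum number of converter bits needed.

6 bits

Number of steps required ≥ 3.3 V / 88.688 mV = 37.21.
Need 2^N ≥ 37.21; 2^5 = 32, 2^6 = 64.
Minimum N = 6.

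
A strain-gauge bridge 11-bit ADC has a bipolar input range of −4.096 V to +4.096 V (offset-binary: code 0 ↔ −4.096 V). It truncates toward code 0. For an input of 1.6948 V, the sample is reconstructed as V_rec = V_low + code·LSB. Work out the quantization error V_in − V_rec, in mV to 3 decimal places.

2.800 mV

One LSB is 8.192 V / 2048 = 4.000 mV.
Scaled input = 1447.7000 LSBs, so code = 1447.
Code 1447 maps back to (−4.096) + 1447×0.004 V = 1.692 V.
Difference: 0.0028 V → 2.800 mV.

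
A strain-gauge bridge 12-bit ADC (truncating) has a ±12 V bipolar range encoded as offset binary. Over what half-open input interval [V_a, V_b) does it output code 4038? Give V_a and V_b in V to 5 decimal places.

[11.66016 V, 11.66602 V)

LSB = 24/2^12 = 5.859 mV.
V_a = V_low + 4038·LSB = 11.6602 V; V_b = V_low + 4039·LSB = 11.666 V.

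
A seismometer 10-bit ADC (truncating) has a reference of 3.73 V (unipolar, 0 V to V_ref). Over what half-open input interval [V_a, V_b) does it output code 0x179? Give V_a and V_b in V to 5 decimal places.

LSB = 3.73/2^10 = 3.643 mV.
Code 0x179 = 377 decimal.
V_a = V_low + 377·LSB = 1.37325 V; V_b = V_low + 378·LSB = 1.37689 V.

[1.37325 V, 1.37689 V)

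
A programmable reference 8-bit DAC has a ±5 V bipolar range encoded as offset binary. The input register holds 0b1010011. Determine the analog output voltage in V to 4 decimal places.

LSB = 10 V / 2^8 = 39.062 mV.
Code 0b1010011 = 83 decimal.
V_out = (−5) + 83 × 0.0390625 V = -1.75781 V.

-1.7578 V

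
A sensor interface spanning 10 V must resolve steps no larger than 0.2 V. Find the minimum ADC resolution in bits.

Number of steps required ≥ 10 V / 0.2 V = 50.00.
Need 2^N ≥ 50.00; 2^5 = 32, 2^6 = 64.
Minimum N = 6.

6 bits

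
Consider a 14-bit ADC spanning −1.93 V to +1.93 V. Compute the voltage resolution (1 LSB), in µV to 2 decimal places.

235.60 µV

Full-scale span = 3.86 V.
LSB = 3.86 / 2^14 = 3.86 / 16384 = 0.000235596 V = 235.60 µV.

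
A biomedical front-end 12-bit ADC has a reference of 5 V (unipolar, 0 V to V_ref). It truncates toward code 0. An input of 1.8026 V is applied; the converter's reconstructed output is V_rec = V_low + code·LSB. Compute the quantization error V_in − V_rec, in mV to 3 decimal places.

LSB = 5/2^12 = 1.221 mV.
(1.8026 − 0)/0.0012207 = 1476.6899; ⌊·⌋ gives code 1476.
V_rec = 0 + 1476·0.0012207 = 1.8017578 V.
Error = 1.8026 − 1.8017578 = 0.000842188 V = 0.842 mV.

0.842 mV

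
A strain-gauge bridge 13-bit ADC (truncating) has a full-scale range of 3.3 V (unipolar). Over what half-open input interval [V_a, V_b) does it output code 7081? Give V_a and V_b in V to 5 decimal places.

[2.85245 V, 2.85286 V)

LSB = 3.3/2^13 = 402.83 µV.
V_a = V_low + 7081·LSB = 2.85245 V; V_b = V_low + 7082·LSB = 2.85286 V.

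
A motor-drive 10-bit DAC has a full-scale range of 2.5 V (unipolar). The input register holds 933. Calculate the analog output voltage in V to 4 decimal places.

LSB = 2.5 V / 2^10 = 2.441 mV.
V_out = 0 + 933 × 0.00244141 V = 2.27783 V.

2.2778 V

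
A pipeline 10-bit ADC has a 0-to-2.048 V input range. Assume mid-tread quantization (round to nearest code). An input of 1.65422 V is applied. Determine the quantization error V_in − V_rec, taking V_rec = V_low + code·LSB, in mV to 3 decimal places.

0.220 mV

LSB = 2.048/2^10 = 2.000 mV.
(V_in − V_low)/LSB = (1.65422 − 0)/0.002 = 827.1100 → code 827 (round).
Reconstructed: 1.654 V.
Error = 1.65422 − 1.654 = 0.00022 V = 0.220 mV.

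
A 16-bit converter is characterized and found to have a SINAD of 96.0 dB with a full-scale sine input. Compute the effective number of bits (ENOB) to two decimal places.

ENOB = (SINAD − 1.76) / 6.02 = (96.0 − 1.76)/6.02 = 15.654.

15.65 bits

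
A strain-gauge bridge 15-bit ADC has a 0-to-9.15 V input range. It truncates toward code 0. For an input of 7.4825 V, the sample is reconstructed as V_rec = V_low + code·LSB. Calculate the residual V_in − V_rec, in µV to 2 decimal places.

96.44 µV

LSB = 9.15/2^15 = 279.24 µV.
Scaled input = 26796.3454 LSBs, so code = 26796.
Reconstructed: 7.4824036 V.
V_in − V_rec = 9.64355e-05 V = 96.44 µV.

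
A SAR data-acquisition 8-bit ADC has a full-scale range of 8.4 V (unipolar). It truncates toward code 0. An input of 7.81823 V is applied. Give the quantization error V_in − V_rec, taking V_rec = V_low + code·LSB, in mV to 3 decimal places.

8.855 mV

One LSB is 8.4 V / 256 = 32.812 mV.
(V_in − V_low)/LSB = (7.81823 − 0)/0.0328125 = 238.2699 → code 238 (floor).
V_rec = 0 + 238·0.0328125 = 7.809375 V.
Difference: 0.008855 V → 8.855 mV.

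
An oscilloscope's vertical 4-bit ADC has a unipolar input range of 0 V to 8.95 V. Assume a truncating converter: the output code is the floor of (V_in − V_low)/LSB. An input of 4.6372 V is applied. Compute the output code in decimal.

code 8

LSB = 8.95 V / 16 = 0.5594 V.
Input sits at 8.290 steps above V_low.
Floor → code 8.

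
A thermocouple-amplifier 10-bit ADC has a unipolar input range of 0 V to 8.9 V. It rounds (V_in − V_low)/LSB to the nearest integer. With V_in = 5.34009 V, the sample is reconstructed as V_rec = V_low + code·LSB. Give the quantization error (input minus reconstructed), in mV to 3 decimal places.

3.567 mV

LSB = 8.9/2^10 = 8.691 mV.
(V_in − V_low)/LSB = (5.34009 − 0)/0.00869141 = 614.4104 → code 614 (round).
Reconstructed: 5.3365234 V.
Difference: 0.00356656 V → 3.567 mV.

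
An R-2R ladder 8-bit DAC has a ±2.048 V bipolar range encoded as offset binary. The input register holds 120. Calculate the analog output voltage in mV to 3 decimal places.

-128.000 mV

LSB = 4.096 V / 2^8 = 16.000 mV.
V_out = (−2.048) + 120 × 0.016 V = -0.128 V.
= -128.000 mV.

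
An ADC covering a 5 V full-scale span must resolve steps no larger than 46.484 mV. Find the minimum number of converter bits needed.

Number of steps required ≥ 5 V / 46.484 mV = 107.56.
Need 2^N ≥ 107.56; 2^6 = 64, 2^7 = 128.
Minimum N = 7.

7 bits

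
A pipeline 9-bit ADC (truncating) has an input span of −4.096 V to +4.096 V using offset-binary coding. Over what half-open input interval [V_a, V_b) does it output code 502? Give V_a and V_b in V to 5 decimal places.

LSB = 8.192/2^9 = 16.000 mV.
V_a = V_low + 502·LSB = 3.936 V; V_b = V_low + 503·LSB = 3.952 V.

[3.93600 V, 3.95200 V)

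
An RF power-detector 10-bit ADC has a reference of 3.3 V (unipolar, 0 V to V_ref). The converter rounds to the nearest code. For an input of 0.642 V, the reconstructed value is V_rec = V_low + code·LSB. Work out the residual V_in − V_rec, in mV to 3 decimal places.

Step size: 3.3 V ÷ 2^10 = 3.223 mV.
Scaled input = 199.2145 LSBs, so code = 199.
V_rec = 0 + 199·0.00322266 = 0.64130859 V.
V_in − V_rec = 0.000691406 V = 0.691 mV.

0.691 mV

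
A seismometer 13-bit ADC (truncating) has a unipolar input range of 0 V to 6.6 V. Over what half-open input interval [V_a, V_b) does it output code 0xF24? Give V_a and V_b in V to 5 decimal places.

[3.12275 V, 3.12356 V)

LSB = 6.6/2^13 = 0.806 mV.
Code 0xF24 = 3876 decimal.
V_a = V_low + 3876·LSB = 3.12275 V; V_b = V_low + 3877·LSB = 3.12356 V.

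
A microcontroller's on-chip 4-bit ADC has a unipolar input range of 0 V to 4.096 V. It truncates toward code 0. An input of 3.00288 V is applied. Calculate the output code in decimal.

With 16 levels over 4.096 V, one step is 256.000 mV.
Input sits at 11.730 steps above V_low.
Floor → code 11.

code 11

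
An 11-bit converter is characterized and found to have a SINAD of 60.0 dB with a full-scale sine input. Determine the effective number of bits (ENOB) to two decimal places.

ENOB = (SINAD − 1.76) / 6.02 = (60.0 − 1.76)/6.02 = 9.674.

9.67 bits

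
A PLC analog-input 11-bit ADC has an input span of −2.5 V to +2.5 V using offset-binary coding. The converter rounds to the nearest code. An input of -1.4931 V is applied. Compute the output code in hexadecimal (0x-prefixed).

code 0x19C (decimal 412)

LSB = 5 V / 2048 = 2.441 mV.
(-1.4931 − (−2.5)) / 0.00244141 = 412.426 LSBs.
So the output code is 412.
In hexadecimal (0x-prefixed): 0x19C.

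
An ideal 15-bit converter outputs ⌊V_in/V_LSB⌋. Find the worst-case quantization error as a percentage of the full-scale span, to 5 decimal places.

0.00305 %

Truncating → worst-case error = 1 LSB = V_FS/2^15, so 100/32768 = 0.00305176 % of full scale.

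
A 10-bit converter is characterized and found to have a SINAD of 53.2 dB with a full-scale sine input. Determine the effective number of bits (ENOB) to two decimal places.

8.54 bits

ENOB = (SINAD − 1.76) / 6.02 = (53.2 − 1.76)/6.02 = 8.545.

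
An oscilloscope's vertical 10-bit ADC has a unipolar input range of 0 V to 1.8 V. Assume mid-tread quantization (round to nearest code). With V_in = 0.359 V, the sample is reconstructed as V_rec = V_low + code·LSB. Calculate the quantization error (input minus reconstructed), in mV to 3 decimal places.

0.406 mV

One LSB is 1.8 V / 1024 = 1.758 mV.
(0.359 − 0)/0.00175781 = 204.2311; round gives code 204.
Reconstructed: 0.35859375 V.
V_in − V_rec = 0.00040625 V = 0.406 mV.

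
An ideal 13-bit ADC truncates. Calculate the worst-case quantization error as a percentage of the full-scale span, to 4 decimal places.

0.0122 %

Truncating → worst-case error = 1 LSB = V_FS/2^13, so 100/8192 = 0.012207 % of full scale.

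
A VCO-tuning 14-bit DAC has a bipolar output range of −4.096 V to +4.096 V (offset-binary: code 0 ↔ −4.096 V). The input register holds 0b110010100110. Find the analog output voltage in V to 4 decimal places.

LSB = 8.192 V / 2^14 = 0.500 mV.
Code 0b110010100110 = 3238 decimal.
V_out = (−4.096) + 3238 × 0.0005 V = -2.477 V.

-2.4770 V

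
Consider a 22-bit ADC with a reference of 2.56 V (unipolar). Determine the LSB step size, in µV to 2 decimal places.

Full-scale span = 2.56 V.
LSB = 2.56 / 2^22 = 2.56 / 4194304 = 6.10352e-07 V = 0.61 µV.

0.61 µV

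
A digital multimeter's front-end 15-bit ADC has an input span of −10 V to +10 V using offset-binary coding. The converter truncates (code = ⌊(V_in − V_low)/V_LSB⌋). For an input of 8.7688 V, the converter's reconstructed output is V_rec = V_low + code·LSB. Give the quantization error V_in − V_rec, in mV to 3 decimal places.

Step size: 20 V ÷ 2^15 = 0.610 mV.
(8.7688 − (−10))/0.000610352 = 30750.8019; ⌊·⌋ gives code 30750.
V_rec = (−10) + 30750·0.000610352 = 8.7683105 V.
V_in − V_rec = 0.000489453 V = 0.489 mV.

0.489 mV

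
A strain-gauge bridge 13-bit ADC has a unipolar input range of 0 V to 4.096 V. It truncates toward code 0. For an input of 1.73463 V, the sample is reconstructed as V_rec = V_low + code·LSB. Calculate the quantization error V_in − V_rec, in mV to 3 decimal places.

0.130 mV

Step size: 4.096 V ÷ 2^13 = 0.500 mV.
(1.73463 − 0)/0.0005 = 3469.2600; ⌊·⌋ gives code 3469.
Code 3469 maps back to 0 + 3469×0.0005 V = 1.7345 V.
Error = 1.73463 − 1.7345 = 0.00013 V = 0.130 mV.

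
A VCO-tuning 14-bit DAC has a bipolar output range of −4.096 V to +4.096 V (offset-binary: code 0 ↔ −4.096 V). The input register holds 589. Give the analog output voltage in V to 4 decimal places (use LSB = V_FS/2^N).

LSB = 8.192 V / 2^14 = 0.500 mV.
V_out = (−4.096) + 589 × 0.0005 V = -3.8015 V.

-3.8015 V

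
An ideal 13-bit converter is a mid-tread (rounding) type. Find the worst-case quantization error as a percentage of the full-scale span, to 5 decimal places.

Rounding → worst-case error = ½ LSB = V_FS/2^14, so 100/16384 = 0.00610352 % of full scale.

0.00610 %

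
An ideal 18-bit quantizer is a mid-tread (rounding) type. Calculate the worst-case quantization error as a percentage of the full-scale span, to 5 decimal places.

Rounding → worst-case error = ½ LSB = V_FS/2^19, so 100/524288 = 0.000190735 % of full scale.

0.00019 %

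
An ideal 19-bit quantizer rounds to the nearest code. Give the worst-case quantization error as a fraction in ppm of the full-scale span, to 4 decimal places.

0.9537 ppm

Rounding → worst-case error = ½ LSB = V_FS/2^20, so 1e+06/1048576 = 0.953674 ppm of full scale.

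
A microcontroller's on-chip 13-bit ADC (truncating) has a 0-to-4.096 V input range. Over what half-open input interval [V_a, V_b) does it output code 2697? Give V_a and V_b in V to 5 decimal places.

LSB = 4.096/2^13 = 0.500 mV.
V_a = V_low + 2697·LSB = 1.3485 V; V_b = V_low + 2698·LSB = 1.349 V.

[1.34850 V, 1.34900 V)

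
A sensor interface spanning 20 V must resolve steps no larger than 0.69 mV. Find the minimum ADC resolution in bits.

15 bits

Number of steps required ≥ 20 V / 0.69 mV = 28985.51.
Need 2^N ≥ 28985.51; 2^14 = 16384, 2^15 = 32768.
Minimum N = 15.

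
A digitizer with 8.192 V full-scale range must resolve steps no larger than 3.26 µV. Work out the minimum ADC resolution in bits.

22 bits

Number of steps required ≥ 8.192 V / 3.26 µV = 2512883.44.
Need 2^N ≥ 2512883.44; 2^21 = 2097152, 2^22 = 4194304.
Minimum N = 22.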